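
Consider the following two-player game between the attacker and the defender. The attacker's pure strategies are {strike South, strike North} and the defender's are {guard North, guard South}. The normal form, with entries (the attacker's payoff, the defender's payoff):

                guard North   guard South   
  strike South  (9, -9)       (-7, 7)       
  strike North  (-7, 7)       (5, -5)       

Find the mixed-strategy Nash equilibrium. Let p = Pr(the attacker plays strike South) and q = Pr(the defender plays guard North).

The attacker's mix must leave the defender indifferent between guard North and guard South.
  the defender's expected payoff from guard North: p·(-9) + (1−p)·7 = -16p + 7
  the defender's expected payoff from guard South: p·7 + (1−p)·(-5) = 12p - 5
  -16p + 7 = 12p - 5  ⇒  -28p = -12  ⇒  p = 3/7.
The defender's mix must leave the attacker indifferent between strike South and strike North.
  the attacker's payoff from strike South: q·9 + (1−q)·(-7) = 16q - 7
  the attacker's payoff from strike North: q·(-7) + (1−q)·5 = -12q + 5
  16q - 7 = -12q + 5  ⇒  28q = 12  ⇒  q = 3/7.

p = 3/7, q = 3/7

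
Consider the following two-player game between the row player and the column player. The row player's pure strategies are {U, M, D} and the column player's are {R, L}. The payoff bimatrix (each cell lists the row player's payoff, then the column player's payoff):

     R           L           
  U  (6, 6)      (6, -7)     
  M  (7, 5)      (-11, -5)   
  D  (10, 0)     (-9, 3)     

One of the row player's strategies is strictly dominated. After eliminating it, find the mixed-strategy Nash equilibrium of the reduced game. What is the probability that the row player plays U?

p = 3/16

The row player's strategy M is strictly dominated by D: 10 > 7 and -9 > -11. Eliminate M.
The row player's mix must leave the column player indifferent between R and L.
  the column player's payoff to R: p·6 + (1−p)·0 = 6p
  the column player's payoff to L: p·(-7) + (1−p)·3 = -10p + 3
  6p = -10p + 3  ⇒  16p = 3  ⇒  p = 3/16.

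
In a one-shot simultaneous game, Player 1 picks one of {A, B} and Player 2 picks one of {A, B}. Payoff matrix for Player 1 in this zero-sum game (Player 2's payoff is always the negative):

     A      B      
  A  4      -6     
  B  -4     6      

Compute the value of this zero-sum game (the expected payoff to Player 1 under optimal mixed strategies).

v = 0

In a mixed equilibrium Player 1 is indifferent between A and B; this condition fixes q.
  Player 1's payoff to A: q·4 + (1−q)·(-6) = 10q - 6
  Player 1's payoff to B: q·(-4) + (1−q)·6 = -10q + 6
  10q - 6 = -10q + 6  ⇒  20q = 12  ⇒  q = 3/5.
The value is Player 1's expected payoff against this mix (using A): (3/5)·4 + (2/5)·(-6) = 0.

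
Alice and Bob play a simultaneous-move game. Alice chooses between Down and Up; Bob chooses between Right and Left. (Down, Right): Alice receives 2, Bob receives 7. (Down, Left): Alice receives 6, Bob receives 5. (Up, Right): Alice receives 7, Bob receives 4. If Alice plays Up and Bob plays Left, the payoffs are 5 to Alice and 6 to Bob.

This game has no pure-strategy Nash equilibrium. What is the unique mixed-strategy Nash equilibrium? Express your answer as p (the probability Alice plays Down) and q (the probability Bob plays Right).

p = 1/2, q = 1/6

For Bob to be willing to mix, Bob must be indifferent between Right and Left, which pins down Alice's mix.
  Bob's expected payoff from Right: p·7 + (1−p)·4 = 3p + 4
  Bob's expected payoff from Left: p·5 + (1−p)·6 = -p + 6
  3p + 4 = -p + 6  ⇒  4p = 2  ⇒  p = 1/2.
Set Alice's expected payoff from Down equal to that from Up:
  Alice's payoff to Down: q·2 + (1−q)·6 = -4q + 6
  Alice's payoff to Up: q·7 + (1−q)·5 = 2q + 5
  -4q + 6 = 2q + 5  ⇒  -6q = -1  ⇒  q = 1/6.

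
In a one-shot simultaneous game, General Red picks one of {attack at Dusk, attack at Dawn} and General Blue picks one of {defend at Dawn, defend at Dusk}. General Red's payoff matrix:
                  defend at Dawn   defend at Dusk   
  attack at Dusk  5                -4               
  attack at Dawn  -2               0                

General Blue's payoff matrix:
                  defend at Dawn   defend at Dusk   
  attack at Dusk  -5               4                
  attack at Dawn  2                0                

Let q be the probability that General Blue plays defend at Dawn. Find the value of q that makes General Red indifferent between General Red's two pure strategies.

For General Red to be willing to mix, General Red must be indifferent between attack at Dusk and attack at Dawn, which pins down General Blue's mix.
  General Red's payoff from attack at Dusk: q·5 + (1−q)·(-4) = 9q - 4
  General Red's payoff from attack at Dawn: q·(-2) + (1−q)·0 = -2q
  9q - 4 = -2q  ⇒  11q = 4  ⇒  q = 4/11.

q = 4/11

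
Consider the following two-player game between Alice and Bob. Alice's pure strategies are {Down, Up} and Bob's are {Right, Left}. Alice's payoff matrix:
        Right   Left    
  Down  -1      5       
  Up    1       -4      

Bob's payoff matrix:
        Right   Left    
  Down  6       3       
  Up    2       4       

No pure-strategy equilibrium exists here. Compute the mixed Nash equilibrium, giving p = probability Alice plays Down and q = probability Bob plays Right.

Set Bob's expected payoff from Right equal to that from Left:
  Bob's payoff from Right: p·6 + (1−p)·2 = 4p + 2
  Bob's payoff from Left: p·3 + (1−p)·4 = -p + 4
  4p + 2 = -p + 4  ⇒  5p = 2  ⇒  p = 2/5.
Alice's indifference between Down and Up determines Bob's mixing probability q:
  Alice's expected payoff from Down: q·(-1) + (1−q)·5 = -6q + 5
  Alice's expected payoff from Up: q·1 + (1−q)·(-4) = 5q - 4
  -6q + 5 = 5q - 4  ⇒  -11q = -9  ⇒  q = 9/11.

p = 2/5, q = 9/11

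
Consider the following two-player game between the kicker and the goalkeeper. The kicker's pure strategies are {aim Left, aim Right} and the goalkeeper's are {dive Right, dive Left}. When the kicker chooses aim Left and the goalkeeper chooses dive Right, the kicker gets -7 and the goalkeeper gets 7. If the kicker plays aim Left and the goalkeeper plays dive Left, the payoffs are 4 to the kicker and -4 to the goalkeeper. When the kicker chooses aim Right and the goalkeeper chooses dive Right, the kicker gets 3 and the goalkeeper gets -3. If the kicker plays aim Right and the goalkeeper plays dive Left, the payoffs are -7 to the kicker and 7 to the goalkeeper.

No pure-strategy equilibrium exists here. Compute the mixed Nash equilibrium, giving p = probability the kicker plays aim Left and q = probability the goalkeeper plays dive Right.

For the goalkeeper to be willing to mix, the goalkeeper must be indifferent between dive Right and dive Left, which pins down the kicker's mix.
  the goalkeeper's payoff to dive Right: p·7 + (1−p)·(-3) = 10p - 3
  the goalkeeper's payoff to dive Left: p·(-4) + (1−p)·7 = -11p + 7
  10p - 3 = -11p + 7  ⇒  21p = 10  ⇒  p = 10/21.
The kicker's indifference between aim Left and aim Right determines the goalkeeper's mixing probability q:
  the kicker's expected payoff from aim Left: q·(-7) + (1−q)·4 = -11q + 4
  the kicker's expected payoff from aim Right: q·3 + (1−q)·(-7) = 10q - 7
  -11q + 4 = 10q - 7  ⇒  -21q = -11  ⇒  q = 11/21.

p = 10/21, q = 11/21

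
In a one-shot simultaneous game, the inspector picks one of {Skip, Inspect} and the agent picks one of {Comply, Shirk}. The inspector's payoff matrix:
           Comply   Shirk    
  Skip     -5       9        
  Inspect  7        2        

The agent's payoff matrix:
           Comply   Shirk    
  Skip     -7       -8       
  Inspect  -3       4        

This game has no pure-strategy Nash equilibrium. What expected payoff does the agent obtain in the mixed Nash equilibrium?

The agent's indifference between Comply and Shirk determines the inspector's mixing probability p:
  the agent's payoff from Comply: p·(-7) + (1−p)·(-3) = -4p - 3
  the agent's payoff from Shirk: p·(-8) + (1−p)·4 = -12p + 4
  -4p - 3 = -12p + 4  ⇒  8p = 7  ⇒  p = 7/8.
At equilibrium the agent is indifferent across columns, so the agent's payoff equals the payoff from Comply: (7/8)·(-7) + (1/8)·(-3) = -13/2.

-13/2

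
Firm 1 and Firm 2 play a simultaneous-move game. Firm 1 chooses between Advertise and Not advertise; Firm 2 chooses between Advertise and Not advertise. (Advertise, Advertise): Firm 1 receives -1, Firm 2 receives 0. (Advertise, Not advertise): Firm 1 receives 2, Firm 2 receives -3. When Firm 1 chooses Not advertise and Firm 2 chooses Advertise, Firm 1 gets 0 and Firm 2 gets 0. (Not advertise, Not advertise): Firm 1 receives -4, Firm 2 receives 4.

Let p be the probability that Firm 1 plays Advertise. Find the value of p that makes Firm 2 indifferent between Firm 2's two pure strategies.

In a mixed equilibrium Firm 2 is indifferent between Advertise and Not advertise; this condition fixes p.
  Firm 2's payoff from Advertise: p·0 + (1−p)·0 = 0
  Firm 2's payoff from Not advertise: p·(-3) + (1−p)·4 = -7p + 4
  0 = -7p + 4  ⇒  7p = 4  ⇒  p = 4/7.

p = 4/7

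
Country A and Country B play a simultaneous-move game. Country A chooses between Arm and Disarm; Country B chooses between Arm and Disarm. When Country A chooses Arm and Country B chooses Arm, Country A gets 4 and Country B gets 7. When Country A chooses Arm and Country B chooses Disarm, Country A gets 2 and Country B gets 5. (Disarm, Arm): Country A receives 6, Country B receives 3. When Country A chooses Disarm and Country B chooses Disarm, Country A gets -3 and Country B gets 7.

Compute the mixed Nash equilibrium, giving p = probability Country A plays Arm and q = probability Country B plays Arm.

p = 2/3, q = 5/7

For Country B to be willing to mix, Country B must be indifferent between Arm and Disarm, which pins down Country A's mix.
  Country B's payoff from Arm: p·7 + (1−p)·3 = 4p + 3
  Country B's payoff from Disarm: p·5 + (1−p)·7 = -2p + 7
  4p + 3 = -2p + 7  ⇒  6p = 4  ⇒  p = 2/3.
In a mixed equilibrium Country A is indifferent between Arm and Disarm; this condition fixes q.
  Country A's payoff from Arm: q·4 + (1−q)·2 = 2q + 2
  Country A's payoff from Disarm: q·6 + (1−q)·(-3) = 9q - 3
  2q + 2 = 9q - 3  ⇒  -7q = -5  ⇒  q = 5/7.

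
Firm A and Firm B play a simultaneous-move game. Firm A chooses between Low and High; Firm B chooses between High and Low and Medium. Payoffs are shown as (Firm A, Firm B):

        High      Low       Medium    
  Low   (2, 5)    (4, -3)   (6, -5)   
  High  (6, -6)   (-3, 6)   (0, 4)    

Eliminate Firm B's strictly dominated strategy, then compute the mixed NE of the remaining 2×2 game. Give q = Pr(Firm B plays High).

Firm B's strategy Medium is strictly dominated by Low: -3 > -5 and 6 > 4. Eliminate Medium.
Firm B's mix must leave Firm A indifferent between Low and High.
  Firm A's expected payoff from Low: q·2 + (1−q)·4 = -2q + 4
  Firm A's expected payoff from High: q·6 + (1−q)·(-3) = 9q - 3
  -2q + 4 = 9q - 3  ⇒  -11q = -7  ⇒  q = 7/11.

q = 7/11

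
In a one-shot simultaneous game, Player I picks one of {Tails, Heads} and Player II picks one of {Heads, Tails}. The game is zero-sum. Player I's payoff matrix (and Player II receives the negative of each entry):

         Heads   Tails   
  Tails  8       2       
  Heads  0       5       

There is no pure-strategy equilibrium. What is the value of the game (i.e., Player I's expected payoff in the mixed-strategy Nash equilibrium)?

v = 40/11

Player II's mix must leave Player I indifferent between Tails and Heads.
  Player I's expected payoff from Tails: q·8 + (1−q)·2 = 6q + 2
  Player I's expected payoff from Heads: q·0 + (1−q)·5 = -5q + 5
  6q + 2 = -5q + 5  ⇒  11q = 3  ⇒  q = 3/11.
The value is Player I's expected payoff against this mix (using Tails): (3/11)·8 + (8/11)·2 = 40/11.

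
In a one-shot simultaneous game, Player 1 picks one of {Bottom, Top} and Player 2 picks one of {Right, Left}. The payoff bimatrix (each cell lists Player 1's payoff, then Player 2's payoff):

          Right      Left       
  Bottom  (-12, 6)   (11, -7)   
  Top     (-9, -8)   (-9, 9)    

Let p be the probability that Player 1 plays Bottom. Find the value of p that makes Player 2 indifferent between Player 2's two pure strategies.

p = 17/30

Player 1's mix must leave Player 2 indifferent between Right and Left.
  Player 2's payoff to Right: p·6 + (1−p)·(-8) = 14p - 8
  Player 2's payoff to Left: p·(-7) + (1−p)·9 = -16p + 9
  14p - 8 = -16p + 9  ⇒  30p = 17  ⇒  p = 17/30.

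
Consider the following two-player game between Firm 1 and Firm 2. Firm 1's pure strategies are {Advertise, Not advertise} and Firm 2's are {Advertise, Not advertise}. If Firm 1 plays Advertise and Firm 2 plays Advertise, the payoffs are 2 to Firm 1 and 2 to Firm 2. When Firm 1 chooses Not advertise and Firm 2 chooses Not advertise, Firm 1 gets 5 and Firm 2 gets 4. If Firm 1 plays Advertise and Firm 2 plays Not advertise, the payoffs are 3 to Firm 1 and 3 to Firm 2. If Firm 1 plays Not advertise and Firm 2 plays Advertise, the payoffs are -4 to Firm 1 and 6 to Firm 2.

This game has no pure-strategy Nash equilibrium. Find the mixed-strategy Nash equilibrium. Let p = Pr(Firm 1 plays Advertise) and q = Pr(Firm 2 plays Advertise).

p = 2/3, q = 1/4

Firm 2's indifference between Advertise and Not advertise determines Firm 1's mixing probability p:
  Firm 2's payoff from Advertise: p·2 + (1−p)·6 = -4p + 6
  Firm 2's payoff from Not advertise: p·3 + (1−p)·4 = -p + 4
  -4p + 6 = -p + 4  ⇒  -3p = -2  ⇒  p = 2/3.
Set Firm 1's expected payoff from Advertise equal to that from Not advertise:
  Firm 1's payoff from Advertise: q·2 + (1−q)·3 = -q + 3
  Firm 1's payoff from Not advertise: q·(-4) + (1−q)·5 = -9q + 5
  -q + 3 = -9q + 5  ⇒  8q = 2  ⇒  q = 1/4.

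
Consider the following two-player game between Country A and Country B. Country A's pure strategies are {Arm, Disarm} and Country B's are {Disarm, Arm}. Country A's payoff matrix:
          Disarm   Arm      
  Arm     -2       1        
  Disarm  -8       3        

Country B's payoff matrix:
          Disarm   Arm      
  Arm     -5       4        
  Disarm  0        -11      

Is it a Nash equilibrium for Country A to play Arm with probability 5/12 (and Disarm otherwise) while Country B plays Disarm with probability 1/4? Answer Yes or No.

Given Country A's mix p = 5/12, Country B's payoff from Disarm is -25/12 but from Arm is -19/4. Country B strictly prefers Disarm, so Country B would not mix.
So the proposed profile is not a Nash equilibrium.

No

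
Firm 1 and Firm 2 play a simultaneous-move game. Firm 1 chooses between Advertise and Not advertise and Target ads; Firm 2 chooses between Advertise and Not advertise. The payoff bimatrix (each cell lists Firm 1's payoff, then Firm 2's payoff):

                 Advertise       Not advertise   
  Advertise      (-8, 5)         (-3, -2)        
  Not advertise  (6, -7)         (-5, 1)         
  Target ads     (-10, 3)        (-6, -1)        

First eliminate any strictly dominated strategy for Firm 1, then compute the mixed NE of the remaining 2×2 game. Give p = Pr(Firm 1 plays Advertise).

p = 8/15

Firm 1's strategy Target ads is strictly dominated by Advertise: -8 > -10 and -3 > -6. Eliminate Target ads.
Firm 1's mix must leave Firm 2 indifferent between Advertise and Not advertise.
  Firm 2's payoff to Advertise: p·5 + (1−p)·(-7) = 12p - 7
  Firm 2's payoff to Not advertise: p·(-2) + (1−p)·1 = -3p + 1
  12p - 7 = -3p + 1  ⇒  15p = 8  ⇒  p = 8/15.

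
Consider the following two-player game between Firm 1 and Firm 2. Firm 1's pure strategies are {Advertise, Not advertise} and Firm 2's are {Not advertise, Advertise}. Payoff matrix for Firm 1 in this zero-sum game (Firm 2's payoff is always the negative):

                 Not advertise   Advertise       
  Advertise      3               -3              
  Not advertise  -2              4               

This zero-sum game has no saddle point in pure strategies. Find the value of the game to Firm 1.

v = 1/2

In a mixed equilibrium Firm 1 is indifferent between Advertise and Not advertise; this condition fixes q.
  Firm 1's payoff from Advertise: q·3 + (1−q)·(-3) = 6q - 3
  Firm 1's payoff from Not advertise: q·(-2) + (1−q)·4 = -6q + 4
  6q - 3 = -6q + 4  ⇒  12q = 7  ⇒  q = 7/12.
The value is Firm 1's expected payoff against this mix (using Advertise): (7/12)·3 + (5/12)·(-3) = 1/2.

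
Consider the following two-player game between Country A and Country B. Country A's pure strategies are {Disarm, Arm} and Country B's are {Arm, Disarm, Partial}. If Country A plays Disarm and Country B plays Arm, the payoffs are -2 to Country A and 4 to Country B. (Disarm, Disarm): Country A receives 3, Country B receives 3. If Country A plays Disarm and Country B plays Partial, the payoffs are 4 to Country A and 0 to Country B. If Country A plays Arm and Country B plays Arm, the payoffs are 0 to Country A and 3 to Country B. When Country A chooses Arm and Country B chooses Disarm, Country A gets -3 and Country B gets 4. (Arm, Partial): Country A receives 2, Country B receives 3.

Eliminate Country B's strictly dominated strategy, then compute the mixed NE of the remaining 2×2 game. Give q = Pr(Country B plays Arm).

Country B's strategy Partial is strictly dominated by Disarm: 3 > 0 and 4 > 3. Eliminate Partial.
In a mixed equilibrium Country A is indifferent between Disarm and Arm; this condition fixes q.
  Country A's payoff to Disarm: q·(-2) + (1−q)·3 = -5q + 3
  Country A's payoff to Arm: q·0 + (1−q)·(-3) = 3q - 3
  -5q + 3 = 3q - 3  ⇒  -8q = -6  ⇒  q = 3/4.

q = 3/4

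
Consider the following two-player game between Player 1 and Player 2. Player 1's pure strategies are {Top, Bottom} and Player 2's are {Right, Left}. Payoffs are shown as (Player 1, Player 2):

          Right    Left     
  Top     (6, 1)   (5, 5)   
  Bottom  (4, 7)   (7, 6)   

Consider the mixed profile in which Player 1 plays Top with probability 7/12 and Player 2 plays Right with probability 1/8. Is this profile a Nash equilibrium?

Given Player 1's mix p = 7/12, Player 2's payoff from Right is 7/2 but from Left is 65/12. Player 2 strictly prefers Left, so Player 2 would not mix.
So the proposed profile is not a Nash equilibrium.

No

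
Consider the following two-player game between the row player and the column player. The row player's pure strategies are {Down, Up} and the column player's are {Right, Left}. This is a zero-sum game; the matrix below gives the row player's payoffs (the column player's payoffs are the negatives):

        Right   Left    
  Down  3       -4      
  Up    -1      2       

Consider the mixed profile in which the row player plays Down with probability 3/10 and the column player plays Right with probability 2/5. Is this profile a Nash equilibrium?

Given the column player's mix q = 2/5, the row player's payoff from Down is -6/5 but from Up is 4/5. The row player strictly prefers Up, so the row player would not mix.
So the proposed profile is not a Nash equilibrium.

No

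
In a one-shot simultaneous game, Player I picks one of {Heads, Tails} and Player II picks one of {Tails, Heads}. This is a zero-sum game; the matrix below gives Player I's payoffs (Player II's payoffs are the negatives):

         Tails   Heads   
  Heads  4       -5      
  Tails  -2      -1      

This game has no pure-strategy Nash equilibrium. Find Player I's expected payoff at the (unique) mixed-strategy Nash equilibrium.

Player I's indifference between Heads and Tails determines Player II's mixing probability q:
  Player I's expected payoff from Heads: q·4 + (1−q)·(-5) = 9q - 5
  Player I's expected payoff from Tails: q·(-2) + (1−q)·(-1) = -q - 1
  9q - 5 = -q - 1  ⇒  10q = 4  ⇒  q = 2/5.
At equilibrium Player I is indifferent across rows, so Player I's payoff equals the payoff from Heads: (2/5)·4 + (3/5)·(-5) = -7/5.

-7/5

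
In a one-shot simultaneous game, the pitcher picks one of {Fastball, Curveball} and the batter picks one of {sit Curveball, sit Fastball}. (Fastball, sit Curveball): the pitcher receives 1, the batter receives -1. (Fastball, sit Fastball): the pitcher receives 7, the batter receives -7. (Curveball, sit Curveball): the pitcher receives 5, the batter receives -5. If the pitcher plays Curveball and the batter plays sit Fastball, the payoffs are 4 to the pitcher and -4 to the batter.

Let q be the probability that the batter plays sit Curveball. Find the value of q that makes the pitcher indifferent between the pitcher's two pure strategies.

q = 3/7

For the pitcher to be willing to mix, the pitcher must be indifferent between Fastball and Curveball, which pins down the batter's mix.
  the pitcher's payoff from Fastball: q·1 + (1−q)·7 = -6q + 7
  the pitcher's payoff from Curveball: q·5 + (1−q)·4 = q + 4
  -6q + 7 = q + 4  ⇒  -7q = -3  ⇒  q = 3/7.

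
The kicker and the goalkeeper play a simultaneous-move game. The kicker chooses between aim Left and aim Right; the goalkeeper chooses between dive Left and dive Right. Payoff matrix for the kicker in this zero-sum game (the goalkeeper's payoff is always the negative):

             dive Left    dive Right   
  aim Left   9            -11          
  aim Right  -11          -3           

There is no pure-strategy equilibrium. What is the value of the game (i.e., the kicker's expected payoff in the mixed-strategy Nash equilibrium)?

The kicker's indifference between aim Left and aim Right determines the goalkeeper's mixing probability q:
  the kicker's payoff from aim Left: q·9 + (1−q)·(-11) = 20q - 11
  the kicker's payoff from aim Right: q·(-11) + (1−q)·(-3) = -8q - 3
  20q - 11 = -8q - 3  ⇒  28q = 8  ⇒  q = 2/7.
The value is the kicker's expected payoff against this mix (using aim Left): (2/7)·9 + (5/7)·(-11) = -37/7.

v = -37/7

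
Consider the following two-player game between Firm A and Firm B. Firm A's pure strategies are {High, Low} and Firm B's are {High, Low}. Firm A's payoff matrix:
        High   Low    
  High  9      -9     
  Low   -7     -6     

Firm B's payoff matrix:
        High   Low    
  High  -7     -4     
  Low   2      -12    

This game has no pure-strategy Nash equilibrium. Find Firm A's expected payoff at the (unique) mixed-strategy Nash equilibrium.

-117/19

Set Firm A's expected payoff from High equal to that from Low:
  Firm A's payoff from High: q·9 + (1−q)·(-9) = 18q - 9
  Firm A's payoff from Low: q·(-7) + (1−q)·(-6) = -q - 6
  18q - 9 = -q - 6  ⇒  19q = 3  ⇒  q = 3/19.
At equilibrium Firm A is indifferent across rows, so Firm A's payoff equals the payoff from High: (3/19)·9 + (16/19)·(-9) = -117/19.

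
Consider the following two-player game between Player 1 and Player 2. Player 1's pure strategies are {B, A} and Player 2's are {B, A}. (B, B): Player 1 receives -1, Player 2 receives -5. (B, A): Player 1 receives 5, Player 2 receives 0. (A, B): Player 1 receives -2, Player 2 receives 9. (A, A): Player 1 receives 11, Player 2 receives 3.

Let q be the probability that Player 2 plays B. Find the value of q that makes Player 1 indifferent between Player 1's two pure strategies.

q = 6/7

Set Player 1's expected payoff from B equal to that from A:
  Player 1's expected payoff from B: q·(-1) + (1−q)·5 = -6q + 5
  Player 1's expected payoff from A: q·(-2) + (1−q)·11 = -13q + 11
  -6q + 5 = -13q + 11  ⇒  7q = 6  ⇒  q = 6/7.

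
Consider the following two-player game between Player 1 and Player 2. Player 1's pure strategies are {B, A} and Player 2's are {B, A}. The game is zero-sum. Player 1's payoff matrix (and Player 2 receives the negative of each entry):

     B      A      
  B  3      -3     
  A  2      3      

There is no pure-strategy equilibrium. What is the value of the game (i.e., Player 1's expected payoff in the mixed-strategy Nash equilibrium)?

Player 2's mix must leave Player 1 indifferent between B and A.
  Player 1's payoff to B: q·3 + (1−q)·(-3) = 6q - 3
  Player 1's payoff to A: q·2 + (1−q)·3 = -q + 3
  6q - 3 = -q + 3  ⇒  7q = 6  ⇒  q = 6/7.
The value is Player 1's expected payoff against this mix (using B): (6/7)·3 + (1/7)·(-3) = 15/7.

v = 15/7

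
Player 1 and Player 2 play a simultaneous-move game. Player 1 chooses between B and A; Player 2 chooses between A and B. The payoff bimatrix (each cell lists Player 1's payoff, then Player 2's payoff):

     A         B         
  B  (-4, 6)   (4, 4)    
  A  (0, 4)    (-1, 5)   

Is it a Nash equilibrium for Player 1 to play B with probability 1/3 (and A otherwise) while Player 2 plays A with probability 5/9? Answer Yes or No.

Check Player 2's indifference given Player 1's mix p = 1/3:
  payoff from A = 14/3; payoff from B = 14/3 — equal.
Check Player 1's indifference given Player 2's mix q = 5/9:
  payoff from B = -4/9; payoff from A = -4/9 — equal.
Both players are indifferent, so neither can profitably deviate.

Yes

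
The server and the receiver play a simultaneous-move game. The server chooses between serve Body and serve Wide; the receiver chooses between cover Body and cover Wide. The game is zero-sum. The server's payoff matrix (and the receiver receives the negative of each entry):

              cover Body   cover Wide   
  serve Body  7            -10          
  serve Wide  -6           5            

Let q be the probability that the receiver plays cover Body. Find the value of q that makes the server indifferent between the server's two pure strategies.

q = 15/28

For the server to be willing to mix, the server must be indifferent between serve Body and serve Wide, which pins down the receiver's mix.
  the server's payoff to serve Body: q·7 + (1−q)·(-10) = 17q - 10
  the server's payoff to serve Wide: q·(-6) + (1−q)·5 = -11q + 5
  17q - 10 = -11q + 5  ⇒  28q = 15  ⇒  q = 15/28.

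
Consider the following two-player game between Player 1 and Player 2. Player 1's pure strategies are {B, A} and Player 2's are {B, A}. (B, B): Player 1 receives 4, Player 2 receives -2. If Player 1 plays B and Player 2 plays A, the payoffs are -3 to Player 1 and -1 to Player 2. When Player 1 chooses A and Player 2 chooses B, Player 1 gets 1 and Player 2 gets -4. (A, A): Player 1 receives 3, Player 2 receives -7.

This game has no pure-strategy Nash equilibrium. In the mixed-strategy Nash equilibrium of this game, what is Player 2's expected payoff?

Player 2's indifference between B and A determines Player 1's mixing probability p:
  Player 2's expected payoff from B: p·(-2) + (1−p)·(-4) = 2p - 4
  Player 2's expected payoff from A: p·(-1) + (1−p)·(-7) = 6p - 7
  2p - 4 = 6p - 7  ⇒  -4p = -3  ⇒  p = 3/4.
At equilibrium Player 2 is indifferent across columns, so Player 2's payoff equals the payoff from B: (3/4)·(-2) + (1/4)·(-4) = -5/2.

-5/2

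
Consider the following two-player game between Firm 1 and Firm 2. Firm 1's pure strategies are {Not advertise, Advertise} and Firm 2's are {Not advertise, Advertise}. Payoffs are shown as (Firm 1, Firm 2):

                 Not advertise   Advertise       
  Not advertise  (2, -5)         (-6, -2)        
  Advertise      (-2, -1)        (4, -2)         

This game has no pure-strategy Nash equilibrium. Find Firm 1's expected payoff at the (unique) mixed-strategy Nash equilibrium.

In a mixed equilibrium Firm 1 is indifferent between Not advertise and Advertise; this condition fixes q.
  Firm 1's payoff from Not advertise: q·2 + (1−q)·(-6) = 8q - 6
  Firm 1's payoff from Advertise: q·(-2) + (1−q)·4 = -6q + 4
  8q - 6 = -6q + 4  ⇒  14q = 10  ⇒  q = 5/7.
At equilibrium Firm 1 is indifferent across rows, so Firm 1's payoff equals the payoff from Not advertise: (5/7)·2 + (2/7)·(-6) = -2/7.

-2/7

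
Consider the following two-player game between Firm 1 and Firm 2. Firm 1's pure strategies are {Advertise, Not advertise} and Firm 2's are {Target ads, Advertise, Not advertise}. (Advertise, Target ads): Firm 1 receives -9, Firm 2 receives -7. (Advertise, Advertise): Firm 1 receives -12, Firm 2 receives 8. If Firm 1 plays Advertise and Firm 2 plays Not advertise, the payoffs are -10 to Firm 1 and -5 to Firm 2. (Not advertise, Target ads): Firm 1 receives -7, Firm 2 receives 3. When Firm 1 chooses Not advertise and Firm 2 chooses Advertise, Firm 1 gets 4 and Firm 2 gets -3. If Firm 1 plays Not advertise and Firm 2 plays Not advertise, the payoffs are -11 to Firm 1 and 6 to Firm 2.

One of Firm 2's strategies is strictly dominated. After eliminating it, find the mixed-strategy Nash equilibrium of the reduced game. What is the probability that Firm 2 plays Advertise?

Firm 2's strategy Target ads is strictly dominated by Not advertise: -5 > -7 and 6 > 3. Eliminate Target ads.
For Firm 1 to be willing to mix, Firm 1 must be indifferent between Advertise and Not advertise, which pins down Firm 2's mix.
  Firm 1's expected payoff from Advertise: q·(-12) + (1−q)·(-10) = -2q - 10
  Firm 1's expected payoff from Not advertise: q·4 + (1−q)·(-11) = 15q - 11
  -2q - 10 = 15q - 11  ⇒  -17q = -1  ⇒  q = 1/17.

q = 1/17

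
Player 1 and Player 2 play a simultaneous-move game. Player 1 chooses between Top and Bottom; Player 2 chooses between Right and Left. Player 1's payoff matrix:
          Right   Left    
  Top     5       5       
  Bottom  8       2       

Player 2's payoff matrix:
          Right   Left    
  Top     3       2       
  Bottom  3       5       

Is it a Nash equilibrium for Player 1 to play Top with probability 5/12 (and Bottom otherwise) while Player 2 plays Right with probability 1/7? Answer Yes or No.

No

Given Player 1's mix p = 5/12, Player 2's payoff from Right is 3 but from Left is 15/4. Player 2 strictly prefers Left, so Player 2 would not mix.
So the proposed profile is not a Nash equilibrium.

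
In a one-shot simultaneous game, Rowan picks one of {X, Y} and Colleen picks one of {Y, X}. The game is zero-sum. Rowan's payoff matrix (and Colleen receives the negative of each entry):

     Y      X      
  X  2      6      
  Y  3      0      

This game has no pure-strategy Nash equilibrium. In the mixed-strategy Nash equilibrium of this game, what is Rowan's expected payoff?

18/7

Colleen's mix must leave Rowan indifferent between X and Y.
  Rowan's expected payoff from X: q·2 + (1−q)·6 = -4q + 6
  Rowan's expected payoff from Y: q·3 + (1−q)·0 = 3q
  -4q + 6 = 3q  ⇒  -7q = -6  ⇒  q = 6/7.
At equilibrium Rowan is indifferent across rows, so Rowan's payoff equals the payoff from X: (6/7)·2 + (1/7)·6 = 18/7.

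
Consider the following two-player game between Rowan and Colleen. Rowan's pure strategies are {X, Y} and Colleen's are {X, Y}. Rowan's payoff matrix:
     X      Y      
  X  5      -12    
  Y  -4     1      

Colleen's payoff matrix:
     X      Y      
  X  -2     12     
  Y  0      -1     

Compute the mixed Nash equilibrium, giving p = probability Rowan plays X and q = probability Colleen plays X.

In a mixed equilibrium Colleen is indifferent between X and Y; this condition fixes p.
  Colleen's payoff to X: p·(-2) + (1−p)·0 = -2p
  Colleen's payoff to Y: p·12 + (1−p)·(-1) = 13p - 1
  -2p = 13p - 1  ⇒  -15p = -1  ⇒  p = 1/15.
Rowan's indifference between X and Y determines Colleen's mixing probability q:
  Rowan's payoff from X: q·5 + (1−q)·(-12) = 17q - 12
  Rowan's payoff from Y: q·(-4) + (1−q)·1 = -5q + 1
  17q - 12 = -5q + 1  ⇒  22q = 13  ⇒  q = 13/22.

p = 1/15, q = 13/22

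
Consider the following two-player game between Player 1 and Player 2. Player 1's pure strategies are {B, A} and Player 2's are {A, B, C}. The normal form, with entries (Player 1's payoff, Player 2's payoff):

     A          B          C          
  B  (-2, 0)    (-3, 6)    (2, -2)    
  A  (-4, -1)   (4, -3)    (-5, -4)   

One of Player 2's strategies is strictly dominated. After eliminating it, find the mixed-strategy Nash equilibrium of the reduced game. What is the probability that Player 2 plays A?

Player 2's strategy C is strictly dominated by A: 0 > -2 and -1 > -4. Eliminate C.
In a mixed equilibrium Player 1 is indifferent between B and A; this condition fixes q.
  Player 1's payoff to B: q·(-2) + (1−q)·(-3) = q - 3
  Player 1's payoff to A: q·(-4) + (1−q)·4 = -8q + 4
  q - 3 = -8q + 4  ⇒  9q = 7  ⇒  q = 7/9.

q = 7/9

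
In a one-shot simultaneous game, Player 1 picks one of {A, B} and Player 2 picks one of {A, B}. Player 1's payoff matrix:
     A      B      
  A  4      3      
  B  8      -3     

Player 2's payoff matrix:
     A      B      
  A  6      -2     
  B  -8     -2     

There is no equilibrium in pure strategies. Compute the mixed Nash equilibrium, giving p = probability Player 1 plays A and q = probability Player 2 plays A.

p = 3/7, q = 3/5

Set Player 2's expected payoff from A equal to that from B:
  Player 2's payoff to A: p·6 + (1−p)·(-8) = 14p - 8
  Player 2's payoff to B: p·(-2) + (1−p)·(-2) = -2
  14p - 8 = -2  ⇒  14p = 6  ⇒  p = 3/7.
Set Player 1's expected payoff from A equal to that from B:
  Player 1's expected payoff from A: q·4 + (1−q)·3 = q + 3
  Player 1's expected payoff from B: q·8 + (1−q)·(-3) = 11q - 3
  q + 3 = 11q - 3  ⇒  -10q = -6  ⇒  q = 3/5.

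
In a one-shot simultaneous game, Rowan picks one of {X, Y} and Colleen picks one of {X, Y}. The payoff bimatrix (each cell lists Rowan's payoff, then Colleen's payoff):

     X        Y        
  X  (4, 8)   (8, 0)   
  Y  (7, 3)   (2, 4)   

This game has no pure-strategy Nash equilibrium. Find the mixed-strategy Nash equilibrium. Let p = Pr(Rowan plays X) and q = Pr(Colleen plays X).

Set Colleen's expected payoff from X equal to that from Y:
  Colleen's expected payoff from X: p·8 + (1−p)·3 = 5p + 3
  Colleen's expected payoff from Y: p·0 + (1−p)·4 = -4p + 4
  5p + 3 = -4p + 4  ⇒  9p = 1  ⇒  p = 1/9.
For Rowan to be willing to mix, Rowan must be indifferent between X and Y, which pins down Colleen's mix.
  Rowan's payoff from X: q·4 + (1−q)·8 = -4q + 8
  Rowan's payoff from Y: q·7 + (1−q)·2 = 5q + 2
  -4q + 8 = 5q + 2  ⇒  -9q = -6  ⇒  q = 2/3.

p = 1/9, q = 2/3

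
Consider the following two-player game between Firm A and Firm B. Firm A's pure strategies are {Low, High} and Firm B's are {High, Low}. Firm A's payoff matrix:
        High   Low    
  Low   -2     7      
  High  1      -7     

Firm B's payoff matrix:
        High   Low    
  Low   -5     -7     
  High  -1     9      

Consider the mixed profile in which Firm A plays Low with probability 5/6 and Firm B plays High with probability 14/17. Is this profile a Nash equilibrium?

Check Firm B's indifference given Firm A's mix p = 5/6:
  payoff from High = -13/3; payoff from Low = -13/3 — equal.
Check Firm A's indifference given Firm B's mix q = 14/17:
  payoff from Low = -7/17; payoff from High = -7/17 — equal.
Both players are indifferent, so neither can profitably deviate.

Yes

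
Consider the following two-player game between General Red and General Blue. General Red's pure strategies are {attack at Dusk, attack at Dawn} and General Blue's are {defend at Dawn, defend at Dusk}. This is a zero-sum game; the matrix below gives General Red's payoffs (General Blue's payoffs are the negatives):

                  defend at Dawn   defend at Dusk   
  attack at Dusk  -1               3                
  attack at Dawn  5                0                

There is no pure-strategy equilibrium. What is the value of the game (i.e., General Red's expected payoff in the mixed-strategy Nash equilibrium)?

General Blue's mix must leave General Red indifferent between attack at Dusk and attack at Dawn.
  General Red's payoff from attack at Dusk: q·(-1) + (1−q)·3 = -4q + 3
  General Red's payoff from attack at Dawn: q·5 + (1−q)·0 = 5q
  -4q + 3 = 5q  ⇒  -9q = -3  ⇒  q = 1/3.
The value is General Red's expected payoff against this mix (using attack at Dusk): (1/3)·(-1) + (2/3)·3 = 5/3.

v = 5/3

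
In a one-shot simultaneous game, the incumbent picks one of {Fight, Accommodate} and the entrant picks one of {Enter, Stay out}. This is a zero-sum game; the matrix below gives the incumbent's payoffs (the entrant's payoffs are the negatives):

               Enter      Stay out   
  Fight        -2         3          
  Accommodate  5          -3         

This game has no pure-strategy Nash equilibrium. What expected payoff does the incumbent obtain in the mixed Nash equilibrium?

9/13

For the incumbent to be willing to mix, the incumbent must be indifferent between Fight and Accommodate, which pins down the entrant's mix.
  the incumbent's payoff from Fight: q·(-2) + (1−q)·3 = -5q + 3
  the incumbent's payoff from Accommodate: q·5 + (1−q)·(-3) = 8q - 3
  -5q + 3 = 8q - 3  ⇒  -13q = -6  ⇒  q = 6/13.
At equilibrium the incumbent is indifferent across rows, so the incumbent's payoff equals the payoff from Fight: (6/13)·(-2) + (7/13)·3 = 9/13.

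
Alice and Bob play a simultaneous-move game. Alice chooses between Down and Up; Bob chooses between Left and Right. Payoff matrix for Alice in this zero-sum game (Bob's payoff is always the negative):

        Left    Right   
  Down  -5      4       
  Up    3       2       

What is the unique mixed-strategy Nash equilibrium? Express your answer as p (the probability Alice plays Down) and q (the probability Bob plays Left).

p = 1/10, q = 1/5

Alice's mix must leave Bob indifferent between Left and Right.
  Bob's expected payoff from Left: p·5 + (1−p)·(-3) = 8p - 3
  Bob's expected payoff from Right: p·(-4) + (1−p)·(-2) = -2p - 2
  8p - 3 = -2p - 2  ⇒  10p = 1  ⇒  p = 1/10.
Set Alice's expected payoff from Down equal to that from Up:
  Alice's payoff from Down: q·(-5) + (1−q)·4 = -9q + 4
  Alice's payoff from Up: q·3 + (1−q)·2 = q + 2
  -9q + 4 = q + 2  ⇒  -10q = -2  ⇒  q = 1/5.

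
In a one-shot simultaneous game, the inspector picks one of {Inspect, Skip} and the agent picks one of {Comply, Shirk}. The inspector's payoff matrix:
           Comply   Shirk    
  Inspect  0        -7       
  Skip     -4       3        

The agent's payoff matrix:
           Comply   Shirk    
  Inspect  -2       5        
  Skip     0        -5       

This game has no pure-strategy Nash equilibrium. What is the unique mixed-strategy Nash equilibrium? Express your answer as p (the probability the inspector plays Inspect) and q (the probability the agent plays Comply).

The agent's indifference between Comply and Shirk determines the inspector's mixing probability p:
  the agent's payoff to Comply: p·(-2) + (1−p)·0 = -2p
  the agent's payoff to Shirk: p·5 + (1−p)·(-5) = 10p - 5
  -2p = 10p - 5  ⇒  -12p = -5  ⇒  p = 5/12.
The inspector's indifference between Inspect and Skip determines the agent's mixing probability q:
  the inspector's expected payoff from Inspect: q·0 + (1−q)·(-7) = 7q - 7
  the inspector's expected payoff from Skip: q·(-4) + (1−q)·3 = -7q + 3
  7q - 7 = -7q + 3  ⇒  14q = 10  ⇒  q = 5/7.

p = 5/12, q = 5/7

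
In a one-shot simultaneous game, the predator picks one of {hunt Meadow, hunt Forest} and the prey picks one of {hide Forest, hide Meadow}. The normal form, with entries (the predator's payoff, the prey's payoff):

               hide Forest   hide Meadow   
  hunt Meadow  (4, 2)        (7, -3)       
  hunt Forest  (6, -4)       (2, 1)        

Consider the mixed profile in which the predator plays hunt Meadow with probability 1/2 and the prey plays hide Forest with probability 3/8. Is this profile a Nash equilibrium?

Given the prey's mix q = 3/8, the predator's payoff from hunt Meadow is 47/8 but from hunt Forest is 7/2. The predator strictly prefers hunt Meadow, so the predator would not mix.
So the proposed profile is not a Nash equilibrium.

No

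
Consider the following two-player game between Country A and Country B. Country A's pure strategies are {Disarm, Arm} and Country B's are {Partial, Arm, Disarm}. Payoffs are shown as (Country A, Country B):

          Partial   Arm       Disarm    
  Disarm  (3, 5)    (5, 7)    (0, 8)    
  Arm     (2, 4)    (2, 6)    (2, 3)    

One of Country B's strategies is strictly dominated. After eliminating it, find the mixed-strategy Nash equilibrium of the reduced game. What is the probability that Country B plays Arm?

Country B's strategy Partial is strictly dominated by Arm: 7 > 5 and 6 > 4. Eliminate Partial.
Country A's indifference between Disarm and Arm determines Country B's mixing probability q:
  Country A's expected payoff from Disarm: q·5 + (1−q)·0 = 5q
  Country A's expected payoff from Arm: q·2 + (1−q)·2 = 2
  5q = 2  ⇒  5q = 2  ⇒  q = 2/5.

q = 2/5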